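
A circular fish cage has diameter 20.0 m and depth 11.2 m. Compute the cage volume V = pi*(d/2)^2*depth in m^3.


r = d/2 = 20.0/2 = 10 m
Base area = pi*r^2 = pi*10^2 = 314.15927 m^2
Volume = 314.15927 * 11.2 = 3518.58 m^3

3518.58 m^3


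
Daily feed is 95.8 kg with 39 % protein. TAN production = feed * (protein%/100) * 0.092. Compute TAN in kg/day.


Protein in feed = 95.8 * 39/100 = 37.362 kg/day
TAN = protein * 0.092 = 37.362 * 0.092 = 3.437304 kg/day

3.437304 kg/day


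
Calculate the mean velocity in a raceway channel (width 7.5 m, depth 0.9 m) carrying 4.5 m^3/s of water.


Cross-sectional area = W * d = 7.5 * 0.9 = 6.75 m^2
Velocity = Q / A = 4.5 / 6.75 = 0.666667 m/s

0.666667 m/s


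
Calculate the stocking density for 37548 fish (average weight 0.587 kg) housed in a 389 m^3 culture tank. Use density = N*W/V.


Total biomass = 37548 fish * 0.587 kg = 22040.676 kg
Density = total biomass / volume = 22040.676 / 389 = 56.6598 kg/m^3

56.6598 kg/m^3


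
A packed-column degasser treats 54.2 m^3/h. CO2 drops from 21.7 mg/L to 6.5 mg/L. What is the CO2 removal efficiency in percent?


CO2_out / CO2_in = 6.5 / 21.7 = 0.29953917
Fraction remaining = 0.29953917
efficiency = (1 - 0.29953917) * 100 = 70.0461 %

70.0461 %


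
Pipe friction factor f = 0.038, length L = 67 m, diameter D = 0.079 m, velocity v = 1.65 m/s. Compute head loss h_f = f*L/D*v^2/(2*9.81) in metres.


v^2 = 1.65^2 = 2.7225 m^2/s^2
L/D = 67/0.079 = 848.10127
h_f = f*(L/D)*v^2/(2g) = 0.038 * 848.10127 * 2.7225 / 19.62 = 4.47198 m

4.47198 m


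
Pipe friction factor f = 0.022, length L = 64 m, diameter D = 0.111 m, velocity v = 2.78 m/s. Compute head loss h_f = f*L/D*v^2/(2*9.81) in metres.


v^2 = 2.78^2 = 7.7284 m^2/s^2
L/D = 64/0.111 = 576.57658
h_f = f*(L/D)*v^2/(2g) = 0.022 * 576.57658 * 7.7284 / 19.62 = 4.99655 m

4.99655 m


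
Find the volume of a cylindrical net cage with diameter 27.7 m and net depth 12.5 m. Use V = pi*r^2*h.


r = d/2 = 27.7/2 = 13.85 m
Base area = pi*r^2 = pi*13.85^2 = 602.62816 m^2
Volume = 602.62816 * 12.5 = 7532.85 m^3

7532.85 m^3


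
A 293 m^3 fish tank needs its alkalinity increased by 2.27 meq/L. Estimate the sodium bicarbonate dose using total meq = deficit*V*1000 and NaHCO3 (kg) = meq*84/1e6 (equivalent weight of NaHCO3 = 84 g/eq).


Tank volume in L = 293 m^3 * 1000 = 293000 L
Total meq required = 2.27 meq/L * 293000 L = 665110 meq
NaHCO3 mass = 665110 meq * 84 mg/meq / 1e6 = 55.8692 kg

55.8692 kg


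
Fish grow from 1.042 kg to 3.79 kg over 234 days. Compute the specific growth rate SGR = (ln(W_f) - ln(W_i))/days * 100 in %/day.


ln(W_f) = ln(3.79) = 1.332366
ln(W_i) = ln(1.042) = 0.041141943
ln(W_f) - ln(W_i) = 1.332366 - 0.041141943 = 1.2912241
SGR = 1.2912241 / 234 * 100 = 0.551805 %/day

0.551805 %/day


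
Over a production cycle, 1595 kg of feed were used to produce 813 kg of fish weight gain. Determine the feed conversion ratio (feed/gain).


FCR = feed consumed / weight gained
FCR = 1595 kg / 813 kg = 1.96187

1.96187


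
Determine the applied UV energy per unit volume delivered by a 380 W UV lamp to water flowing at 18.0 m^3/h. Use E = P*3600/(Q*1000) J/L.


Energy delivered per hour = 380 W * 3600 s = 1368000 J/h
Volume treated per hour = 18.0 m^3/h * 1000 = 18000 L/h
dose = 1368000 / 18000 = 76 J/L

76 J/L


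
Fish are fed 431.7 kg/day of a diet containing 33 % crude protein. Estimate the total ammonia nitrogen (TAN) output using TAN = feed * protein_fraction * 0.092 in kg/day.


Protein in feed = 431.7 * 33/100 = 142.461 kg/day
TAN = protein * 0.092 = 142.461 * 0.092 = 13.106412 kg/day

13.106412 kg/day


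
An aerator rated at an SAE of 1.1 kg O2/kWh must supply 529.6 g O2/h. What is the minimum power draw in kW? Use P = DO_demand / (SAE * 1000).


SAE in g O2/kWh = 1.1 * 1000 = 1100 g/kWh
P = DO_demand / SAE_g = 529.6 / 1100 = 0.481455 kW

0.481455 kW


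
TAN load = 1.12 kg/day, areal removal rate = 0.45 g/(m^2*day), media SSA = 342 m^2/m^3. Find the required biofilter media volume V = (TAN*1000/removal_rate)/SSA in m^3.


A = 1.12*1000 / 0.45 = 2488.8889 m^2
V = 2488.8889 / 342 = 7.27745

7.27745 m^3


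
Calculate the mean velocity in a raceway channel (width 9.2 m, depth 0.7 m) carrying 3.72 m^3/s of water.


Cross-sectional area = W * d = 9.2 * 0.7 = 6.44 m^2
Velocity = Q / A = 3.72 / 6.44 = 0.57764 m/s

0.57764 m/s


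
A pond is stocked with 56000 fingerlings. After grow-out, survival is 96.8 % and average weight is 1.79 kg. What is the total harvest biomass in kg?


Survivors = 56000 * 96.8/100 = 54208 fish
Harvest biomass = survivors * W_f = 54208 * 1.79 = 97032.32 kg

97032.32 kg


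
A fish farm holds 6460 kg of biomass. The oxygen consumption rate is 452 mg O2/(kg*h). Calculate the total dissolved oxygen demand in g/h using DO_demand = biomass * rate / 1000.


Total O2 consumption (mg/h) = 6460 kg * 452 mg/(kg*h) = 2919920 mg/h
Convert to g/h: 2919920 / 1000 = 2919.92 g/h

2919.92 g/h


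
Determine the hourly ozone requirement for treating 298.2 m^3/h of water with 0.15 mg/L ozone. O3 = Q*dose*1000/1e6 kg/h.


O3 demand (mg/h) = Q * dose * 1000 = 298.2 * 0.15 * 1000 = 44730 mg/h
Convert mg to kg: 44730 / 1e6 = 0.04473 kg/h

0.04473 kg/h


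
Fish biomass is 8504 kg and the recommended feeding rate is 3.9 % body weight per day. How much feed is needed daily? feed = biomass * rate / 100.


Feeding rate fraction = 3.9% / 100 = 0.039
Daily feed = 8504 kg * 0.039 = 331.656 kg/day

331.656 kg/day


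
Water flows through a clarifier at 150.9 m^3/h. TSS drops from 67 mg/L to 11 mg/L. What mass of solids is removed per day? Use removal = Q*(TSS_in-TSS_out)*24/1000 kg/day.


Concentration drop: TSS_in - TSS_out = 67 - 11 = 56 mg/L
Hourly solids removed = Q * dTSS = 150.9 m^3/h * 56 mg/L = 8450.4 g/h  (m^3/h * mg/L = g/h)
Daily solids removed = 8450.4 * 24 = 202809.6 g/day
Convert g to kg: 202809.6 / 1000 = 202.8096 kg/day

202.8096 kg/day


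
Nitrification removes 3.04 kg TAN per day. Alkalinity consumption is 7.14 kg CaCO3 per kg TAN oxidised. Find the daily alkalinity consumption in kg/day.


Alkalinity factor: 7.14 kg CaCO3 consumed per kg TAN nitrified
alk = 3.04 kg TAN * 7.14 = 21.7056 kg CaCO3/day

21.7056 kg CaCO3/day


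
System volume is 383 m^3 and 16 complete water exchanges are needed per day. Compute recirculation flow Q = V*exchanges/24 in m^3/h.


Daily recirculation volume = 383 m^3 * 16 = 6128 m^3/day
Flow rate Q = daily volume / 24 h = 6128 / 24 = 255.333 m^3/h

255.333 m^3/h


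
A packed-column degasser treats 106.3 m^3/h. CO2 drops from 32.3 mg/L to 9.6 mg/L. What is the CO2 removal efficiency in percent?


CO2_out / CO2_in = 9.6 / 32.3 = 0.29721362
Fraction remaining = 0.29721362
efficiency = (1 - 0.29721362) * 100 = 70.2786 %

70.2786 %


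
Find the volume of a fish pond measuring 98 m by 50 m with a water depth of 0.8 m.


Base area = L * W = 98 * 50 = 4900 m^2
Volume = area * depth = 4900 * 0.8 = 3920 m^3

3920 m^3


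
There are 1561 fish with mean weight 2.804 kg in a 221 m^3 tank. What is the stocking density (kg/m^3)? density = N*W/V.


Total biomass = 1561 fish * 2.804 kg = 4377.044 kg
Density = total biomass / volume = 4377.044 / 221 = 19.8056 kg/m^3

19.8056 kg/m^3


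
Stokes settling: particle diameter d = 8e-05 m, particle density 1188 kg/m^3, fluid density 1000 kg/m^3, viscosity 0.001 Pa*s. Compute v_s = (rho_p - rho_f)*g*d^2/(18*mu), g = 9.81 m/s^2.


Density difference: rho_p - rho_f = 1188 - 1000 = 188 kg/m^3
d^2 = (8e-05)^2 = 6.4e-09 m^2
Numerator = (rho_p - rho_f) * g * d^2 = 188 * 9.81 * 6.4e-09 = 1.1803392e-05
Denominator = 18 * mu = 18 * 0.001 = 0.018
v_s = 1.1803392e-05 / 0.018 = 6.55744e-04 m/s
Check: Re = rho_f * v_s * d / mu = 1000 * 6.55744e-04 * 8e-05 / 0.001 = 0.0525 < 1, so Stokes' law applies.

6.55744e-04 m/s


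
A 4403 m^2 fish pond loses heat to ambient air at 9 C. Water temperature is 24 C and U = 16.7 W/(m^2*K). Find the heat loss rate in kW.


Temperature difference dT = 24 - 9 = 15 K
Heat loss (W) = U * A * dT = 16.7 * 4403 * 15 = 1102951.5 W
Convert to kW: 1102951.5 / 1000 = 1102.9515 kW

1102.9515 kW


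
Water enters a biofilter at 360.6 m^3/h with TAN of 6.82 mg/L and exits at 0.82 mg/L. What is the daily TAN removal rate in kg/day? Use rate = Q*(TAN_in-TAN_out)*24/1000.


Concentration drop: TAN_in - TAN_out = 6.82 - 0.82 = 6 mg/L
Hourly TAN removed = Q * dTAN = 360.6 m^3/h * 6 mg/L = 2163.6 g/h  (m^3/h * mg/L = g/h)
Daily TAN removed = 2163.6 * 24 = 51926.4 g/day
Convert to kg/day: 51926.4 / 1000 = 51.9264 kg/day

51.9264 kg/day


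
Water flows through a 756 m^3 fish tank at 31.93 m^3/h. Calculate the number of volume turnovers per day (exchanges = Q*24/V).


Daily flow volume = 31.93 m^3/h * 24 h = 766.32 m^3/day
Exchanges = daily flow / tank volume = 766.32 / 756 = 1.01365 exchanges/day

1.01365 exchanges/day


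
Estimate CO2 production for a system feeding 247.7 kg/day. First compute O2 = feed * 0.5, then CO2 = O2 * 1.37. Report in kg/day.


O2 = 247.7 * 0.5 = 123.85
CO2 = 123.85 * 1.37 = 169.6745

169.6745 kg/day


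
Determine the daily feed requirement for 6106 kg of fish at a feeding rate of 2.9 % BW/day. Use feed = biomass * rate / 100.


Feeding rate fraction = 2.9% / 100 = 0.029
Daily feed = 6106 kg * 0.029 = 177.074 kg/day

177.074 kg/day


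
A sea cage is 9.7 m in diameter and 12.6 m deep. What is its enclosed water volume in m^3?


r = d/2 = 9.7/2 = 4.85 m
Base area = pi*r^2 = pi*4.85^2 = 73.898113 m^2
Volume = 73.898113 * 12.6 = 931.116 m^3

931.116 m^3


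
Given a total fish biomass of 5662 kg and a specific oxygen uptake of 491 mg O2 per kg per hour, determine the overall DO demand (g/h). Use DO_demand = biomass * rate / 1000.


Total O2 consumption (mg/h) = 5662 kg * 491 mg/(kg*h) = 2780042 mg/h
Convert to g/h: 2780042 / 1000 = 2780.042 g/h

2780.042 g/h


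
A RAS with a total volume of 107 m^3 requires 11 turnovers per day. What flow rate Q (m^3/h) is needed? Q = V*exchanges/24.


Daily recirculation volume = 107 m^3 * 11 = 1177 m^3/day
Flow rate Q = daily volume / 24 h = 1177 / 24 = 49.0417 m^3/h

49.0417 m^3/h


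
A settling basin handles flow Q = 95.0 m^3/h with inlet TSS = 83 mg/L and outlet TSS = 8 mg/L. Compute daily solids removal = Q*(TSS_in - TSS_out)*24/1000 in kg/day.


Concentration drop: TSS_in - TSS_out = 83 - 8 = 75 mg/L
Hourly solids removed = Q * dTSS = 95.0 m^3/h * 75 mg/L = 7125 g/h  (m^3/h * mg/L = g/h)
Daily solids removed = 7125 * 24 = 171000 g/day
Convert g to kg: 171000 / 1000 = 171 kg/day

171 kg/day


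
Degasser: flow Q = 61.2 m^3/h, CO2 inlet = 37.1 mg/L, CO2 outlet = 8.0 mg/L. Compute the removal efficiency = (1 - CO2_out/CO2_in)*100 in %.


CO2_out / CO2_in = 8.0 / 37.1 = 0.21563342
Fraction remaining = 0.21563342
efficiency = (1 - 0.21563342) * 100 = 78.4367 %

78.4367 %


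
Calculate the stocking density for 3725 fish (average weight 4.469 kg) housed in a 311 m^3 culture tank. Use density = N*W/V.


Total biomass = 3725 fish * 4.469 kg = 16647.025 kg
Density = total biomass / volume = 16647.025 / 311 = 53.5274 kg/m^3

53.5274 kg/m^3


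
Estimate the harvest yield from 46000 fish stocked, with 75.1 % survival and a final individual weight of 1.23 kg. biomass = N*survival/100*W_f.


Survivors = 46000 * 75.1/100 = 34546 fish
Harvest biomass = survivors * W_f = 34546 * 1.23 = 42491.58 kg

42491.58 kg


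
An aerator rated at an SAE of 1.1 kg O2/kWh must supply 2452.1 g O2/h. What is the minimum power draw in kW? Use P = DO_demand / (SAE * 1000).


SAE in g O2/kWh = 1.1 * 1000 = 1100 g/kWh
P = DO_demand / SAE_g = 2452.1 / 1100 = 2.22918 kW

2.22918 kW


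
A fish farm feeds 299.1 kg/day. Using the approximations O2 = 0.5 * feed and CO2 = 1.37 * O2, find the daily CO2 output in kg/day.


O2 = 299.1 * 0.5 = 149.55
CO2 = 149.55 * 1.37 = 204.8835

204.8835 kg/day


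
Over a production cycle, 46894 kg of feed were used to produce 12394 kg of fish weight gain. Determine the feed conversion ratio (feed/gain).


FCR = feed consumed / weight gained
FCR = 46894 kg / 12394 kg = 3.7836

3.7836


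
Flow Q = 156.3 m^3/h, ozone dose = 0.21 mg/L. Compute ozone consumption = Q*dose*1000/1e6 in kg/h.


O3 demand (mg/h) = Q * dose * 1000 = 156.3 * 0.21 * 1000 = 32823 mg/h
Convert mg to kg: 32823 / 1e6 = 0.032823 kg/h

0.032823 kg/h


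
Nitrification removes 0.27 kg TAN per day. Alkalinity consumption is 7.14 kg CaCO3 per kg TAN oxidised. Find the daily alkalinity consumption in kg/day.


Alkalinity factor: 7.14 kg CaCO3 consumed per kg TAN nitrified
alk = 0.27 kg TAN * 7.14 = 1.9278 kg CaCO3/day

1.9278 kg CaCO3/day


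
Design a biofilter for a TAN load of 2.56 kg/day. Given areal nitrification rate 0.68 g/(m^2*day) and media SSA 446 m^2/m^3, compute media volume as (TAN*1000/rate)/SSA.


A = 2.56*1000 / 0.68 = 3764.7059 m^2
V = 3764.7059 / 446 = 8.44104

8.44104 m^3


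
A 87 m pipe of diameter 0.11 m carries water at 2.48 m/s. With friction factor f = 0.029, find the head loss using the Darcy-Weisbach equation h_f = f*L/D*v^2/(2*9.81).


v^2 = 2.48^2 = 6.1504 m^2/s^2
L/D = 87/0.11 = 790.90909
h_f = f*(L/D)*v^2/(2g) = 0.029 * 790.90909 * 6.1504 / 19.62 = 7.19 m

7.19 m


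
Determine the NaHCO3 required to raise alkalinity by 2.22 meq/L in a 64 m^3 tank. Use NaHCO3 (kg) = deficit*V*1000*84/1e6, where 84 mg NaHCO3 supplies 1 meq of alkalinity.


Tank volume in L = 64 m^3 * 1000 = 64000 L
Total meq required = 2.22 meq/L * 64000 L = 142080 meq
NaHCO3 mass = 142080 meq * 84 mg/meq / 1e6 = 11.9347 kg

11.9347 kg


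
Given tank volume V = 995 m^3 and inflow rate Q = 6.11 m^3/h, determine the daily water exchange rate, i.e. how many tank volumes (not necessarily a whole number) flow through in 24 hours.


Daily flow volume = 6.11 m^3/h * 24 h = 146.64 m^3/day
Exchanges = daily flow / tank volume = 146.64 / 995 = 0.147377 exchanges/day

0.147377 exchanges/day


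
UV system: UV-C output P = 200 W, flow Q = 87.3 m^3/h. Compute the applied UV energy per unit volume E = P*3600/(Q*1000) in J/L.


Energy delivered per hour = 200 W * 3600 s = 720000 J/h
Volume treated per hour = 87.3 m^3/h * 1000 = 87300 L/h
dose = 720000 / 87300 = 8.24742 J/L

8.24742 J/L


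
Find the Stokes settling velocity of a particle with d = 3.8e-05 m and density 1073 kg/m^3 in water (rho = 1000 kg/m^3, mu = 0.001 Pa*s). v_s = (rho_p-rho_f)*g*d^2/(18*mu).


Density difference: rho_p - rho_f = 1073 - 1000 = 73 kg/m^3
d^2 = (3.8e-05)^2 = 1.444e-09 m^2
Numerator = (rho_p - rho_f) * g * d^2 = 73 * 9.81 * 1.444e-09 = 1.0340917e-06
Denominator = 18 * mu = 18 * 0.001 = 0.018
v_s = 1.0340917e-06 / 0.018 = 5.74495e-05 m/s
Check: Re = rho_f * v_s * d / mu = 1000 * 5.74495e-05 * 3.8e-05 / 0.001 = 0.00218 < 1, so Stokes' law applies.

5.74495e-05 m/s


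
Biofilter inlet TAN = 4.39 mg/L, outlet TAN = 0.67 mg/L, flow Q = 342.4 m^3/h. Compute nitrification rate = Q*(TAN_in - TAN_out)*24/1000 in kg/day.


Concentration drop: TAN_in - TAN_out = 4.39 - 0.67 = 3.72 mg/L
Hourly TAN removed = Q * dTAN = 342.4 m^3/h * 3.72 mg/L = 1273.728 g/h  (m^3/h * mg/L = g/h)
Daily TAN removed = 1273.728 * 24 = 30569.472 g/day
Convert to kg/day: 30569.472 / 1000 = 30.569472 kg/day

30.569472 kg/day


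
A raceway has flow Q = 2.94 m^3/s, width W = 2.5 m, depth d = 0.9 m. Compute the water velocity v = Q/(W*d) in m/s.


Cross-sectional area = W * d = 2.5 * 0.9 = 2.25 m^2
Velocity = Q / A = 2.94 / 2.25 = 1.30667 m/s

1.30667 m/s


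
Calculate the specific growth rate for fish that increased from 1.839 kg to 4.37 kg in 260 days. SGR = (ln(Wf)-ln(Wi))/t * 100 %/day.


ln(W_f) = ln(4.37) = 1.474763
ln(W_i) = ln(1.839) = 0.60922195
ln(W_f) - ln(W_i) = 1.474763 - 0.60922195 = 0.86554105
SGR = 0.86554105 / 260 * 100 = 0.3329 %/day

0.3329 %/day


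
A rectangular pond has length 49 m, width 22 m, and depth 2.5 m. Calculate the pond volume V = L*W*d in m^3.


Base area = L * W = 49 * 22 = 1078 m^2
Volume = area * depth = 1078 * 2.5 = 2695 m^3

2695 m^3


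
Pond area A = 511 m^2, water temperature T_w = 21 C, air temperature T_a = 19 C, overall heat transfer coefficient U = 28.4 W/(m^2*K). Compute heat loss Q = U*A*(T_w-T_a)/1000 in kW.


Temperature difference dT = 21 - 19 = 2 K
Heat loss (W) = U * A * dT = 28.4 * 511 * 2 = 29024.8 W
Convert to kW: 29024.8 / 1000 = 29.0248 kW

29.0248 kW


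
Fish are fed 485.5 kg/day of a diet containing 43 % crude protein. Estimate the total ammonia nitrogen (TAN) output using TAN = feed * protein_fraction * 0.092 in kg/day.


Protein in feed = 485.5 * 43/100 = 208.765 kg/day
TAN = protein * 0.092 = 208.765 * 0.092 = 19.20638 kg/day

19.20638 kg/day


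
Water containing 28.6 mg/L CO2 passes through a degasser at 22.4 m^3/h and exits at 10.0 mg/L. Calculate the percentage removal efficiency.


CO2_out / CO2_in = 10.0 / 28.6 = 0.34965035
Fraction remaining = 0.34965035
efficiency = (1 - 0.34965035) * 100 = 65.035 %

65.035 %


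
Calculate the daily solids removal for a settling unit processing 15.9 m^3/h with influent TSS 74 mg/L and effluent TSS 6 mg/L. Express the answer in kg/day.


Concentration drop: TSS_in - TSS_out = 74 - 6 = 68 mg/L
Hourly solids removed = Q * dTSS = 15.9 m^3/h * 68 mg/L = 1081.2 g/h  (m^3/h * mg/L = g/h)
Daily solids removed = 1081.2 * 24 = 25948.8 g/day
Convert g to kg: 25948.8 / 1000 = 25.9488 kg/day

25.9488 kg/day


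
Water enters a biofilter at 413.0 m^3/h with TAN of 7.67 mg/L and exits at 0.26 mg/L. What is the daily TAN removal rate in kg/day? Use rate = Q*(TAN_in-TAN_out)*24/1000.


Concentration drop: TAN_in - TAN_out = 7.67 - 0.26 = 7.41 mg/L
Hourly TAN removed = Q * dTAN = 413.0 m^3/h * 7.41 mg/L = 3060.33 g/h  (m^3/h * mg/L = g/h)
Daily TAN removed = 3060.33 * 24 = 73447.92 g/day
Convert to kg/day: 73447.92 / 1000 = 73.44792 kg/day

73.44792 kg/day


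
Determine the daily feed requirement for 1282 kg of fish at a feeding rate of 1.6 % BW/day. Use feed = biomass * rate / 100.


Feeding rate fraction = 1.6% / 100 = 0.016
Daily feed = 1282 kg * 0.016 = 20.512 kg/day

20.512 kg/day


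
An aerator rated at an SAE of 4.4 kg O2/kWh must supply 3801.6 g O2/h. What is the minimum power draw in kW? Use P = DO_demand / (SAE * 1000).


SAE in g O2/kWh = 4.4 * 1000 = 4400 g/kWh
P = DO_demand / SAE_g = 3801.6 / 4400 = 0.864 kW

0.864 kW


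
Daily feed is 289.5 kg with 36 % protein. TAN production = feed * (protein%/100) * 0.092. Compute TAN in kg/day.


Protein in feed = 289.5 * 36/100 = 104.22 kg/day
TAN = protein * 0.092 = 104.22 * 0.092 = 9.58824 kg/day

9.58824 kg/day


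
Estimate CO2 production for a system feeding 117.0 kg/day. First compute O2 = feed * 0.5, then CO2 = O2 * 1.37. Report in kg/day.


O2 = 117.0 * 0.5 = 58.5
CO2 = 58.5 * 1.37 = 80.145

80.145 kg/day


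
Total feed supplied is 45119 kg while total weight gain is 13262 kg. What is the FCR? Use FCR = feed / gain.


FCR = feed consumed / weight gained
FCR = 45119 kg / 13262 kg = 3.40213

3.40213


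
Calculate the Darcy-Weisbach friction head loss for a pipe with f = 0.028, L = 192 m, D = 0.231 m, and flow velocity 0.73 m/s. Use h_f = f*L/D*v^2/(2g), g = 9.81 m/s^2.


v^2 = 0.73^2 = 0.5329 m^2/s^2
L/D = 192/0.231 = 831.16883
h_f = f*(L/D)*v^2/(2g) = 0.028 * 831.16883 * 0.5329 / 19.62 = 0.632112 m

0.632112 m


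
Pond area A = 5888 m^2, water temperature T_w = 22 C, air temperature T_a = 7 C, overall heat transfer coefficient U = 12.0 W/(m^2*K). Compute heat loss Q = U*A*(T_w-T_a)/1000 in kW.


Temperature difference dT = 22 - 7 = 15 K
Heat loss (W) = U * A * dT = 12.0 * 5888 * 15 = 1059840 W
Convert to kW: 1059840 / 1000 = 1059.84 kW

1059.84 kW


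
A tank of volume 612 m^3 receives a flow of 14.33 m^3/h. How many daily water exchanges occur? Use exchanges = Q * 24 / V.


Daily flow volume = 14.33 m^3/h * 24 h = 343.92 m^3/day
Exchanges = daily flow / tank volume = 343.92 / 612 = 0.561961 exchanges/day

0.561961 exchanges/day


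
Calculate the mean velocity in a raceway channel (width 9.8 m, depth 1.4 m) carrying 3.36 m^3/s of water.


Cross-sectional area = W * d = 9.8 * 1.4 = 13.72 m^2
Velocity = Q / A = 3.36 / 13.72 = 0.244898 m/s

0.244898 m/s


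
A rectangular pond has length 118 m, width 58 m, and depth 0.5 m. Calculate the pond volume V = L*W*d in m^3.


Base area = L * W = 118 * 58 = 6844 m^2
Volume = area * depth = 6844 * 0.5 = 3422 m^3

3422 m^3


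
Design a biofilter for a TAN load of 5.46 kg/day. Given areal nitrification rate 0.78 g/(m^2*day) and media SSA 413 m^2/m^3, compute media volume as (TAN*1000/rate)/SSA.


A = 5.46*1000 / 0.78 = 7000 m^2
V = 7000 / 413 = 16.9492

16.9492 m^3


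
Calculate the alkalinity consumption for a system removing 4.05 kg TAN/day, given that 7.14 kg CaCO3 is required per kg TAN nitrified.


Alkalinity factor: 7.14 kg CaCO3 consumed per kg TAN nitrified
alk = 4.05 kg TAN * 7.14 = 28.917 kg CaCO3/day

28.917 kg CaCO3/day


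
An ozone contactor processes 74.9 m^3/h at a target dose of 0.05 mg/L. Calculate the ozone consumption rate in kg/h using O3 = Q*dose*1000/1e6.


O3 demand (mg/h) = Q * dose * 1000 = 74.9 * 0.05 * 1000 = 3745 mg/h
Convert mg to kg: 3745 / 1e6 = 0.003745 kg/h

0.003745 kg/h


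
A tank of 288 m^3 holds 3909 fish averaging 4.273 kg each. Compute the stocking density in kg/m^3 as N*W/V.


Total biomass = 3909 fish * 4.273 kg = 16703.157 kg
Density = total biomass / volume = 16703.157 / 288 = 57.9971 kg/m^3

57.9971 kg/m^3


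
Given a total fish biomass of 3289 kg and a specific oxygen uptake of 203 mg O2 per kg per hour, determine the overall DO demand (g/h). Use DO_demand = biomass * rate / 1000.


Total O2 consumption (mg/h) = 3289 kg * 203 mg/(kg*h) = 667667 mg/h
Convert to g/h: 667667 / 1000 = 667.667 g/h

667.667 g/h


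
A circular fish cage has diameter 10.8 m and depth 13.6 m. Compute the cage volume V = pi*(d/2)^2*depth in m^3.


r = d/2 = 10.8/2 = 5.4 m
Base area = pi*r^2 = pi*5.4^2 = 91.608842 m^2
Volume = 91.608842 * 13.6 = 1245.88 m^3

1245.88 m^3


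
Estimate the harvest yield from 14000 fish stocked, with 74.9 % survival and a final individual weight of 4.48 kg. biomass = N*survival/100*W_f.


Survivors = 14000 * 74.9/100 = 10486 fish
Harvest biomass = survivors * W_f = 10486 * 4.48 = 46977.28 kg

46977.28 kg


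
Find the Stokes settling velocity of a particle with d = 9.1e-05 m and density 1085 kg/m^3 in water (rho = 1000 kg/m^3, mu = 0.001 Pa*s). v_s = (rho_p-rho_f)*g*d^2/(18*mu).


Density difference: rho_p - rho_f = 1085 - 1000 = 85 kg/m^3
d^2 = (9.1e-05)^2 = 8.281e-09 m^2
Numerator = (rho_p - rho_f) * g * d^2 = 85 * 9.81 * 8.281e-09 = 6.9051118e-06
Denominator = 18 * mu = 18 * 0.001 = 0.018
v_s = 6.9051118e-06 / 0.018 = 3.83617e-04 m/s
Check: Re = rho_f * v_s * d / mu = 1000 * 3.83617e-04 * 9.1e-05 / 0.001 = 0.0349 < 1, so Stokes' law applies.

3.83617e-04 m/s


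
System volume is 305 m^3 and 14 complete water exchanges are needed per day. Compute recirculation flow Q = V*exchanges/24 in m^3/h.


Daily recirculation volume = 305 m^3 * 14 = 4270 m^3/day
Flow rate Q = daily volume / 24 h = 4270 / 24 = 177.917 m^3/h

177.917 m^3/h


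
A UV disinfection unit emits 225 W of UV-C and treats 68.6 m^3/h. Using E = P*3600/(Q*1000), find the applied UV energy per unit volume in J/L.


Energy delivered per hour = 225 W * 3600 s = 810000 J/h
Volume treated per hour = 68.6 m^3/h * 1000 = 68600 L/h
dose = 810000 / 68600 = 11.8076 J/L

11.8076 J/L


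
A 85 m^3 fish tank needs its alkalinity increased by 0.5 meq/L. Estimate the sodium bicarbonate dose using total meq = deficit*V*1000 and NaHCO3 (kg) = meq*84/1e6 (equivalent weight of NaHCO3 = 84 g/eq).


Tank volume in L = 85 m^3 * 1000 = 85000 L
Total meq required = 0.5 meq/L * 85000 L = 42500 meq
NaHCO3 mass = 42500 meq * 84 mg/meq / 1e6 = 3.57 kg

3.57 kg


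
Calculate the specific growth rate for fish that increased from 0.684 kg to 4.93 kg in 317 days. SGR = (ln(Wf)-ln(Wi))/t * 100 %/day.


ln(W_f) = ln(4.93) = 1.595339
ln(W_i) = ln(0.684) = -0.37979736
ln(W_f) - ln(W_i) = 1.595339 - -0.37979736 = 1.9751364
SGR = 1.9751364 / 317 * 100 = 0.623071 %/day

0.623071 %/day


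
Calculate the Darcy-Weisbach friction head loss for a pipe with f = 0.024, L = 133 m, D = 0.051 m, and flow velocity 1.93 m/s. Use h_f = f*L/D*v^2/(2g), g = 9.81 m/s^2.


v^2 = 1.93^2 = 3.7249 m^2/s^2
L/D = 133/0.051 = 2607.8431
h_f = f*(L/D)*v^2/(2g) = 0.024 * 2607.8431 * 3.7249 / 19.62 = 11.8825 m

11.8825 m


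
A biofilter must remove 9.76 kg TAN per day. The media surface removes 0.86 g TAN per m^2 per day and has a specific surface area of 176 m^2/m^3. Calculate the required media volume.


A = 9.76*1000 / 0.86 = 11348.837 m^2
V = 11348.837 / 176 = 64.482

64.482 m^3


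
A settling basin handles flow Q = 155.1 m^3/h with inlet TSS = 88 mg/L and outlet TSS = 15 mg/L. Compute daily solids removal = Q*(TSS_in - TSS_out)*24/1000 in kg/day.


Concentration drop: TSS_in - TSS_out = 88 - 15 = 73 mg/L
Hourly solids removed = Q * dTSS = 155.1 m^3/h * 73 mg/L = 11322.3 g/h  (m^3/h * mg/L = g/h)
Daily solids removed = 11322.3 * 24 = 271735.2 g/day
Convert g to kg: 271735.2 / 1000 = 271.7352 kg/day

271.7352 kg/day


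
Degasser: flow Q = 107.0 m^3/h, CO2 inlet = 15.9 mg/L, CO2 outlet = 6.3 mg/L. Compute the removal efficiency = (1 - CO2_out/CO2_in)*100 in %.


CO2_out / CO2_in = 6.3 / 15.9 = 0.39622642
Fraction remaining = 0.39622642
efficiency = (1 - 0.39622642) * 100 = 60.3774 %

60.3774 %


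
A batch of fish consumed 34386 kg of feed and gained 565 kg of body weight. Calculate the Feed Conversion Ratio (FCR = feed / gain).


FCR = feed consumed / weight gained
FCR = 34386 kg / 565 kg = 60.8602

60.8602


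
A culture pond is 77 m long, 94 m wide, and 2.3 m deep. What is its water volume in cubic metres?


Base area = L * W = 77 * 94 = 7238 m^2
Volume = area * depth = 7238 * 2.3 = 16647.4 m^3

16647.4 m^3


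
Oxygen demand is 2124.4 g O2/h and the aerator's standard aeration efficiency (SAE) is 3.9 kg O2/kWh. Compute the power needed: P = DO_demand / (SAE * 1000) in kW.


SAE in g O2/kWh = 3.9 * 1000 = 3900 g/kWh
P = DO_demand / SAE_g = 2124.4 / 3900 = 0.544718 kW

0.544718 kW


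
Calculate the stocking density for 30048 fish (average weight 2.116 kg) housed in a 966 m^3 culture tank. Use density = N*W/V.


Total biomass = 30048 fish * 2.116 kg = 63581.568 kg
Density = total biomass / volume = 63581.568 / 966 = 65.8194 kg/m^3

65.8194 kg/m^3


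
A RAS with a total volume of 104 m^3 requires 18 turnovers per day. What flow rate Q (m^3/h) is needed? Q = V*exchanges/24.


Daily recirculation volume = 104 m^3 * 18 = 1872 m^3/day
Flow rate Q = daily volume / 24 h = 1872 / 24 = 78 m^3/h

78 m^3/h


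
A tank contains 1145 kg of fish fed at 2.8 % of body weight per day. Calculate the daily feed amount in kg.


Feeding rate fraction = 2.8% / 100 = 0.028
Daily feed = 1145 kg * 0.028 = 32.06 kg/day

32.06 kg/day


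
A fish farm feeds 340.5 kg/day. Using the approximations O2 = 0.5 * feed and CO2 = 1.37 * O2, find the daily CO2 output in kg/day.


O2 = 340.5 * 0.5 = 170.25
CO2 = 170.25 * 1.37 = 233.2425

233.2425 kg/day


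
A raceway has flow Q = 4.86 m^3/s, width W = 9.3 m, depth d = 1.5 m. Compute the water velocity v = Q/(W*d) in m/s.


Cross-sectional area = W * d = 9.3 * 1.5 = 13.95 m^2
Velocity = Q / A = 4.86 / 13.95 = 0.348387 m/s

0.348387 m/s


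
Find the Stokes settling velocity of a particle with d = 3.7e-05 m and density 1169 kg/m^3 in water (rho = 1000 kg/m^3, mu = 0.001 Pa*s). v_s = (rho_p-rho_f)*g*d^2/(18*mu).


Density difference: rho_p - rho_f = 1169 - 1000 = 169 kg/m^3
d^2 = (3.7e-05)^2 = 1.369e-09 m^2
Numerator = (rho_p - rho_f) * g * d^2 = 169 * 9.81 * 1.369e-09 = 2.2696514e-06
Denominator = 18 * mu = 18 * 0.001 = 0.018
v_s = 2.2696514e-06 / 0.018 = 1.26092e-04 m/s
Check: Re = rho_f * v_s * d / mu = 1000 * 1.26092e-04 * 3.7e-05 / 0.001 = 0.00467 < 1, so Stokes' law applies.

1.26092e-04 m/s


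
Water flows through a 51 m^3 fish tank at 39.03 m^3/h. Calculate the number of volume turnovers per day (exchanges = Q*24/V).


Daily flow volume = 39.03 m^3/h * 24 h = 936.72 m^3/day
Exchanges = daily flow / tank volume = 936.72 / 51 = 18.3671 exchanges/day

18.3671 exchanges/day


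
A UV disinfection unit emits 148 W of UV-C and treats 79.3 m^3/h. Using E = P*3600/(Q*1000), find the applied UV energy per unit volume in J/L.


Energy delivered per hour = 148 W * 3600 s = 532800 J/h
Volume treated per hour = 79.3 m^3/h * 1000 = 79300 L/h
dose = 532800 / 79300 = 6.71879 J/L

6.71879 J/L


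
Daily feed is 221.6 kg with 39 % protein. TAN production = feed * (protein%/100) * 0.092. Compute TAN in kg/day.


Protein in feed = 221.6 * 39/100 = 86.424 kg/day
TAN = protein * 0.092 = 86.424 * 0.092 = 7.951008 kg/day

7.951008 kg/day


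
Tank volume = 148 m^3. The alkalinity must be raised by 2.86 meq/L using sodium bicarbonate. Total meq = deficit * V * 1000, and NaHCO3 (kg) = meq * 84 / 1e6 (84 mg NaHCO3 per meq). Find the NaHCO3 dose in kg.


Tank volume in L = 148 m^3 * 1000 = 148000 L
Total meq required = 2.86 meq/L * 148000 L = 423280 meq
NaHCO3 mass = 423280 meq * 84 mg/meq / 1e6 = 35.5555 kg

35.5555 kg


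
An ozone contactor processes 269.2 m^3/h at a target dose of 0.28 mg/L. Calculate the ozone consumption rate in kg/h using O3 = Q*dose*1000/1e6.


O3 demand (mg/h) = Q * dose * 1000 = 269.2 * 0.28 * 1000 = 75376 mg/h
Convert mg to kg: 75376 / 1e6 = 0.075376 kg/h

0.075376 kg/h


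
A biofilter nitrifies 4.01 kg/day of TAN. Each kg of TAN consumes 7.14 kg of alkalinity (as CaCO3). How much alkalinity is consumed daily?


Alkalinity factor: 7.14 kg CaCO3 consumed per kg TAN nitrified
alk = 4.01 kg TAN * 7.14 = 28.6314 kg CaCO3/day

28.6314 kg CaCO3/day


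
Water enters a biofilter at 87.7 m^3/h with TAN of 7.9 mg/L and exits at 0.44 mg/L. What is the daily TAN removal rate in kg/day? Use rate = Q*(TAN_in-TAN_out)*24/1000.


Concentration drop: TAN_in - TAN_out = 7.9 - 0.44 = 7.46 mg/L
Hourly TAN removed = Q * dTAN = 87.7 m^3/h * 7.46 mg/L = 654.242 g/h  (m^3/h * mg/L = g/h)
Daily TAN removed = 654.242 * 24 = 15701.808 g/day
Convert to kg/day: 15701.808 / 1000 = 15.701808 kg/day

15.701808 kg/day


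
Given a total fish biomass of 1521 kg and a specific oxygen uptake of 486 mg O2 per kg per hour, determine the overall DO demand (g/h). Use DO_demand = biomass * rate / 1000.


Total O2 consumption (mg/h) = 1521 kg * 486 mg/(kg*h) = 739206 mg/h
Convert to g/h: 739206 / 1000 = 739.206 g/h

739.206 g/h


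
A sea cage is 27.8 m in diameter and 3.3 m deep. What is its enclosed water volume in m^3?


r = d/2 = 27.8/2 = 13.9 m
Base area = pi*r^2 = pi*13.9^2 = 606.98712 m^2
Volume = 606.98712 * 3.3 = 2003.06 m^3

2003.06 m^3


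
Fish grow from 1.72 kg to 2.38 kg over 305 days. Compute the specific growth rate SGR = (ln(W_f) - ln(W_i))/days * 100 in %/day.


ln(W_f) = ln(2.38) = 0.86710049
ln(W_i) = ln(1.72) = 0.54232429
ln(W_f) - ln(W_i) = 0.86710049 - 0.54232429 = 0.3247762
SGR = 0.3247762 / 305 * 100 = 0.106484 %/day

0.106484 %/day


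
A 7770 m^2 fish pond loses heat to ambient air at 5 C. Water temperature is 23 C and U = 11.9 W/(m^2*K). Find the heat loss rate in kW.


Temperature difference dT = 23 - 5 = 18 K
Heat loss (W) = U * A * dT = 11.9 * 7770 * 18 = 1664334 W
Convert to kW: 1664334 / 1000 = 1664.334 kW

1664.334 kW


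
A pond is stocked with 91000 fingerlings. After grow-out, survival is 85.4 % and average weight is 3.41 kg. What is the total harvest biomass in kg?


Survivors = 91000 * 85.4/100 = 77714 fish
Harvest biomass = survivors * W_f = 77714 * 3.41 = 265004.74 kg

265004.74 kg


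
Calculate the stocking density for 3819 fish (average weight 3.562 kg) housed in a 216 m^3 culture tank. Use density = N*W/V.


Total biomass = 3819 fish * 3.562 kg = 13603.278 kg
Density = total biomass / volume = 13603.278 / 216 = 62.9781 kg/m^3

62.9781 kg/m^3


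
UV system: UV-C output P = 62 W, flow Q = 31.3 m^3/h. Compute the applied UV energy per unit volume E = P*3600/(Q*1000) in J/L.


Energy delivered per hour = 62 W * 3600 s = 223200 J/h
Volume treated per hour = 31.3 m^3/h * 1000 = 31300 L/h
dose = 223200 / 31300 = 7.13099 J/L

7.13099 J/L


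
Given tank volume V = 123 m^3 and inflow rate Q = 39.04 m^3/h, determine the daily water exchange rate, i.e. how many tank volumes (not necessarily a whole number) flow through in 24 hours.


Daily flow volume = 39.04 m^3/h * 24 h = 936.96 m^3/day
Exchanges = daily flow / tank volume = 936.96 / 123 = 7.61756 exchanges/day

7.61756 exchanges/day


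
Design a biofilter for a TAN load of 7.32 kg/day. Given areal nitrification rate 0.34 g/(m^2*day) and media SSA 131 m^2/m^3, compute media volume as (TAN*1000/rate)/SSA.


A = 7.32*1000 / 0.34 = 21529.412 m^2
V = 21529.412 / 131 = 164.347

164.347 m^3


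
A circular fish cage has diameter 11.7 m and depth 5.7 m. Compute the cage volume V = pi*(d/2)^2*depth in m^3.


r = d/2 = 11.7/2 = 5.85 m
Base area = pi*r^2 = pi*5.85^2 = 107.51315 m^2
Volume = 107.51315 * 5.7 = 612.825 m^3

612.825 m^3


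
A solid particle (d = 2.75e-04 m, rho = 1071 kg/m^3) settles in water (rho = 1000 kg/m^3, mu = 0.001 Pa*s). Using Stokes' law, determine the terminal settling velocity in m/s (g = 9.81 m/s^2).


Density difference: rho_p - rho_f = 1071 - 1000 = 71 kg/m^3
d^2 = (2.75e-04)^2 = 7.5625e-08 m^2
Numerator = (rho_p - rho_f) * g * d^2 = 71 * 9.81 * 7.5625e-08 = 5.2673569e-05
Denominator = 18 * mu = 18 * 0.001 = 0.018
v_s = 5.2673569e-05 / 0.018 = 0.00292631 m/s
Check: Re = rho_f * v_s * d / mu = 1000 * 0.00292631 * 2.75e-04 / 0.001 = 0.805 < 1, so Stokes' law applies.

0.00292631 m/s


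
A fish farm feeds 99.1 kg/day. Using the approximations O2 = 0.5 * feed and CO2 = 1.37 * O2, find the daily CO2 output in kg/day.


O2 = 99.1 * 0.5 = 49.55
CO2 = 49.55 * 1.37 = 67.8835

67.8835 kg/day


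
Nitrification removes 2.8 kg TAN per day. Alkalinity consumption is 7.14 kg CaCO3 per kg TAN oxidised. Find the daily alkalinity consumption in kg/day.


Alkalinity factor: 7.14 kg CaCO3 consumed per kg TAN nitrified
alk = 2.8 kg TAN * 7.14 = 19.992 kg CaCO3/day

19.992 kg CaCO3/day


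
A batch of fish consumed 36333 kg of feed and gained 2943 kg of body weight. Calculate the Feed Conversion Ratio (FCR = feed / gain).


FCR = feed consumed / weight gained
FCR = 36333 kg / 2943 kg = 12.3456

12.3456


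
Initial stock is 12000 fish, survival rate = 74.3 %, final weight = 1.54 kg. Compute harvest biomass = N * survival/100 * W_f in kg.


Survivors = 12000 * 74.3/100 = 8916 fish
Harvest biomass = survivors * W_f = 8916 * 1.54 = 13730.64 kg

13730.64 kg


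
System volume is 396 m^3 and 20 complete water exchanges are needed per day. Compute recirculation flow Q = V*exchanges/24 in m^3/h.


Daily recirculation volume = 396 m^3 * 20 = 7920 m^3/day
Flow rate Q = daily volume / 24 h = 7920 / 24 = 330 m^3/h

330 m^3/h


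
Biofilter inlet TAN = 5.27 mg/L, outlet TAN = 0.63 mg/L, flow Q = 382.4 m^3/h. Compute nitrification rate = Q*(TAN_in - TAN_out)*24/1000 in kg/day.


Concentration drop: TAN_in - TAN_out = 5.27 - 0.63 = 4.64 mg/L
Hourly TAN removed = Q * dTAN = 382.4 m^3/h * 4.64 mg/L = 1774.336 g/h  (m^3/h * mg/L = g/h)
Daily TAN removed = 1774.336 * 24 = 42584.064 g/day
Convert to kg/day: 42584.064 / 1000 = 42.584064 kg/day

42.584064 kg/day


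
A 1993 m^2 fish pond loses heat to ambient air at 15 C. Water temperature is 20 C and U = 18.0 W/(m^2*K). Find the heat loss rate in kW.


Temperature difference dT = 20 - 15 = 5 K
Heat loss (W) = U * A * dT = 18.0 * 1993 * 5 = 179370 W
Convert to kW: 179370 / 1000 = 179.37 kW

179.37 kW


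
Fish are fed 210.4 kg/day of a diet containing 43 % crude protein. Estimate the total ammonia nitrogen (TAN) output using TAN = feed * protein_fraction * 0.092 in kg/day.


Protein in feed = 210.4 * 43/100 = 90.472 kg/day
TAN = protein * 0.092 = 90.472 * 0.092 = 8.323424 kg/day

8.323424 kg/day


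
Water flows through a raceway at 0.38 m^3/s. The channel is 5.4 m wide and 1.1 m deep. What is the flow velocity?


Cross-sectional area = W * d = 5.4 * 1.1 = 5.94 m^2
Velocity = Q / A = 0.38 / 5.94 = 0.0639731 m/s

0.0639731 m/s


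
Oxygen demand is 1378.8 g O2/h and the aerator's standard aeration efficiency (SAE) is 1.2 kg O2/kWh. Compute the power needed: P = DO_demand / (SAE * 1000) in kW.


SAE in g O2/kWh = 1.2 * 1000 = 1200 g/kWh
P = DO_demand / SAE_g = 1378.8 / 1200 = 1.149 kW

1.149 kW


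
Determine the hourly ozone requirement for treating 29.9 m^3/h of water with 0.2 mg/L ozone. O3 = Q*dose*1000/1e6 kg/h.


O3 demand (mg/h) = Q * dose * 1000 = 29.9 * 0.2 * 1000 = 5980 mg/h
Convert mg to kg: 5980 / 1e6 = 0.00598 kg/h

0.00598 kg/h


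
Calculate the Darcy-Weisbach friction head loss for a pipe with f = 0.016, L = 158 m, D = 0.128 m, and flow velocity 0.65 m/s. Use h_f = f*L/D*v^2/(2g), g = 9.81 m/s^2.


v^2 = 0.65^2 = 0.4225 m^2/s^2
L/D = 158/0.128 = 1234.375
h_f = f*(L/D)*v^2/(2g) = 0.016 * 1234.375 * 0.4225 / 19.62 = 0.425299 m

0.425299 m


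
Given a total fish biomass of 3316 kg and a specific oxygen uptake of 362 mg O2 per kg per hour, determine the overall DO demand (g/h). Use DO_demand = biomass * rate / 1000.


Total O2 consumption (mg/h) = 3316 kg * 362 mg/(kg*h) = 1200392 mg/h
Convert to g/h: 1200392 / 1000 = 1200.392 g/h

1200.392 g/h


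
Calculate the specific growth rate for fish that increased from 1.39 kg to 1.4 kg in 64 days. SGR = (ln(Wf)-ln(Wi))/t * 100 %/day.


ln(W_f) = ln(1.4) = 0.33647224
ln(W_i) = ln(1.39) = 0.32930375
ln(W_f) - ln(W_i) = 0.33647224 - 0.32930375 = 0.00716849
SGR = 0.00716849 / 64 * 100 = 0.0112008 %/day

0.0112008 %/day


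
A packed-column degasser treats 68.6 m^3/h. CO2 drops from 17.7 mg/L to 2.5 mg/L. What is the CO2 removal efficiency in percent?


CO2_out / CO2_in = 2.5 / 17.7 = 0.14124294
Fraction remaining = 0.14124294
efficiency = (1 - 0.14124294) * 100 = 85.8757 %

85.8757 %


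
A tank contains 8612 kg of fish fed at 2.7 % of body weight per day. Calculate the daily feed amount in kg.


Feeding rate fraction = 2.7% / 100 = 0.027
Daily feed = 8612 kg * 0.027 = 232.524 kg/day

232.524 kg/day


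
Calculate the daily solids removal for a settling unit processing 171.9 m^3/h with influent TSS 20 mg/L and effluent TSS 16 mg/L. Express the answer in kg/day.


Concentration drop: TSS_in - TSS_out = 20 - 16 = 4 mg/L
Hourly solids removed = Q * dTSS = 171.9 m^3/h * 4 mg/L = 687.6 g/h  (m^3/h * mg/L = g/h)
Daily solids removed = 687.6 * 24 = 16502.4 g/day
Convert g to kg: 16502.4 / 1000 = 16.5024 kg/day

16.5024 kg/day


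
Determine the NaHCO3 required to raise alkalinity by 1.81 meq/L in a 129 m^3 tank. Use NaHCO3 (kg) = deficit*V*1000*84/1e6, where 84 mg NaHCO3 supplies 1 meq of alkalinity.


Tank volume in L = 129 m^3 * 1000 = 129000 L
Total meq required = 1.81 meq/L * 129000 L = 233490 meq
NaHCO3 mass = 233490 meq * 84 mg/meq / 1e6 = 19.6132 kg

19.6132 kg


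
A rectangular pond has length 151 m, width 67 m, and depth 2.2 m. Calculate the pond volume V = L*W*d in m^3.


Base area = L * W = 151 * 67 = 10117 m^2
Volume = area * depth = 10117 * 2.2 = 22257.4 m^3

22257.4 m^3


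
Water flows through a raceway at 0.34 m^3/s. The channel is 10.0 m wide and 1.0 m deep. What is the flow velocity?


Cross-sectional area = W * d = 10.0 * 1.0 = 10 m^2
Velocity = Q / A = 0.34 / 10 = 0.034 m/s

0.034 m/s


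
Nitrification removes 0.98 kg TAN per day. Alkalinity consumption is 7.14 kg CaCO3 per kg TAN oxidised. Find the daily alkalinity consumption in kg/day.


Alkalinity factor: 7.14 kg CaCO3 consumed per kg TAN nitrified
alk = 0.98 kg TAN * 7.14 = 6.9972 kg CaCO3/day

6.9972 kg CaCO3/day
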